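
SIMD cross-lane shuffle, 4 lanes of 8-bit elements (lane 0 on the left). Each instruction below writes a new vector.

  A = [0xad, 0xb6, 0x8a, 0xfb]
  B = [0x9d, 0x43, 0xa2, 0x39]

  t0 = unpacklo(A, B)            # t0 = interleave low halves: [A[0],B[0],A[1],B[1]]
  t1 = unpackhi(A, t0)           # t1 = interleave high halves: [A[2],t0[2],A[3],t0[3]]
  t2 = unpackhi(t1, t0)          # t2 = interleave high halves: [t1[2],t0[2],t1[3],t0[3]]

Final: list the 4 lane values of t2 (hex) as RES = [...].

t0 = [0xad, 0x9d, 0xb6, 0x43]
t1 = [0x8a, 0xb6, 0xfb, 0x43]
t2 = [0xfb, 0xb6, 0x43, 0x43]

RES = [0xfb, 0xb6, 0x43, 0x43]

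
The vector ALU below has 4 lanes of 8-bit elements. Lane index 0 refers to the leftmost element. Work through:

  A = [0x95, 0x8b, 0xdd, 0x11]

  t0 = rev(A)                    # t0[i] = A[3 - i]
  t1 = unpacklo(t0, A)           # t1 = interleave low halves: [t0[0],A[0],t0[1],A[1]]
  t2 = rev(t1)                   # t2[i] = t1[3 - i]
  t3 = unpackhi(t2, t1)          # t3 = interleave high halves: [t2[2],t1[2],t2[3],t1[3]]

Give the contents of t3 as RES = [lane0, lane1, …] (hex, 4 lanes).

RES = [ 0x95  0xdd  0x11  0x8b ]

t0 = [0x11, 0xdd, 0x8b, 0x95]
t1 = [0x11, 0x95, 0xdd, 0x8b]
t2 = [0x8b, 0xdd, 0x95, 0x11]
t3 = [0x95, 0xdd, 0x11, 0x8b]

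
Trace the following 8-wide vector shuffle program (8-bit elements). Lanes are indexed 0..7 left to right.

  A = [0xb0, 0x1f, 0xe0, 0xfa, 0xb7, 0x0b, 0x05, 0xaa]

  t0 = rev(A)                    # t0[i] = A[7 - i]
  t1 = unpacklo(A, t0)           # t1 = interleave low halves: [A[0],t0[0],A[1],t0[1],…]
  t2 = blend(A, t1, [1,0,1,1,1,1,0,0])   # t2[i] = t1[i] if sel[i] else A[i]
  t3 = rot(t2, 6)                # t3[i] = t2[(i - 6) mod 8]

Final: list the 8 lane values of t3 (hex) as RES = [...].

t0 = [0xaa, 0x05, 0x0b, 0xb7, 0xfa, 0xe0, 0x1f, 0xb0]
t1 = [0xb0, 0xaa, 0x1f, 0x05, 0xe0, 0x0b, 0xfa, 0xb7]
t2 = [0xb0, 0x1f, 0x1f, 0x05, 0xe0, 0x0b, 0x05, 0xaa]
t3 = [0x1f, 0x05, 0xe0, 0x0b, 0x05, 0xaa, 0xb0, 0x1f]

RES = [ 0x1f  0x05  0xe0  0x0b  0x05  0xaa  0xb0  0x1f ]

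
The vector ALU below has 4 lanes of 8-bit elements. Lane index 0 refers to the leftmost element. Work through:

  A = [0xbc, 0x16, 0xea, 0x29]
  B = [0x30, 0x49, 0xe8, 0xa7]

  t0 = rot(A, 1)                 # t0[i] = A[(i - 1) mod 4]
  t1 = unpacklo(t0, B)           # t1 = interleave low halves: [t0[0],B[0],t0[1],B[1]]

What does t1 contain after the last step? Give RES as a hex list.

RES = [ 0x29  0x30  0xbc  0x49 ]

t0 = [0x29, 0xbc, 0x16, 0xea]
t1 = [0x29, 0x30, 0xbc, 0x49]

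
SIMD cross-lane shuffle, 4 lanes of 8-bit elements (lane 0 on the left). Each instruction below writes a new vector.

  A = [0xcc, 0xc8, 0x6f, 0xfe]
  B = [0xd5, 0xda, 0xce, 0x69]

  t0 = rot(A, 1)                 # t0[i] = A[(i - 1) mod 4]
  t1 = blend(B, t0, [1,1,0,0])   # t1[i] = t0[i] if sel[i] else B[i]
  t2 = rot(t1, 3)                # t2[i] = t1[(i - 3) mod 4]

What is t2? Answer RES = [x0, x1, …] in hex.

RES = [0xcc, 0xce, 0x69, 0xfe]

t0 = [0xfe, 0xcc, 0xc8, 0x6f]
t1 = [0xfe, 0xcc, 0xce, 0x69]
t2 = [0xcc, 0xce, 0x69, 0xfe]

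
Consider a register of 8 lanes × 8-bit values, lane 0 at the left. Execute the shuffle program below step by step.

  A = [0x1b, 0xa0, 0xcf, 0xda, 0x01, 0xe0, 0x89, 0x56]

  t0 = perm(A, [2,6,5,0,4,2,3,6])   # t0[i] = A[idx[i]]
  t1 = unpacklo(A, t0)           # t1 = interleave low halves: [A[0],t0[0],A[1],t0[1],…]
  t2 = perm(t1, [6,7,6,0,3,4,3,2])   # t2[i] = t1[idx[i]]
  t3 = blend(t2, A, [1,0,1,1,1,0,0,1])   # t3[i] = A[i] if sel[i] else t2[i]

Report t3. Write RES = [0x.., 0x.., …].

  t0: cf 89 e0 1b 01 cf da 89
  t1: 1b cf a0 89 cf e0 da 1b
  t2: da 1b da 1b 89 cf 89 a0
  t3: 1b 1b cf da 01 cf 89 56

RES = [ 0x1b  0x1b  0xcf  0xda  0x01  0xcf  0x89  0x56 ]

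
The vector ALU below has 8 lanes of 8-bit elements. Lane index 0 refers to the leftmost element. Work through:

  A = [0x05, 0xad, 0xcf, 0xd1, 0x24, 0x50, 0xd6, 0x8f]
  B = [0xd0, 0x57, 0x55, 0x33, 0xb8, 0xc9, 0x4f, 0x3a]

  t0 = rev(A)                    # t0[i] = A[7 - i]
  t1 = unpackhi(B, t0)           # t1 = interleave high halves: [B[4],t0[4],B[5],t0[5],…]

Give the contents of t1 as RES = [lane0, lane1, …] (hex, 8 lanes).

  t0: 8f d6 50 24 d1 cf ad 05
  t1: b8 d1 c9 cf 4f ad 3a 05

RES = [ 0xb8  0xd1  0xc9  0xcf  0x4f  0xad  0x3a  0x05 ]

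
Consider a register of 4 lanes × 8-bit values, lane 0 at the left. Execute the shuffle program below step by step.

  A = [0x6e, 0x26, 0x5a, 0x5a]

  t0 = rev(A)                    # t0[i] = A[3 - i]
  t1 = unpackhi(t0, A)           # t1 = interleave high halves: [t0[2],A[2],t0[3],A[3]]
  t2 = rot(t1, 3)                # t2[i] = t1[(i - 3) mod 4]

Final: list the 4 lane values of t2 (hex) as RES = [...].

RES = [0x5a, 0x6e, 0x5a, 0x26]

→ t0 |5a|5a|26|6e|
→ t1 |26|5a|6e|5a|
→ t2 |5a|6e|5a|26|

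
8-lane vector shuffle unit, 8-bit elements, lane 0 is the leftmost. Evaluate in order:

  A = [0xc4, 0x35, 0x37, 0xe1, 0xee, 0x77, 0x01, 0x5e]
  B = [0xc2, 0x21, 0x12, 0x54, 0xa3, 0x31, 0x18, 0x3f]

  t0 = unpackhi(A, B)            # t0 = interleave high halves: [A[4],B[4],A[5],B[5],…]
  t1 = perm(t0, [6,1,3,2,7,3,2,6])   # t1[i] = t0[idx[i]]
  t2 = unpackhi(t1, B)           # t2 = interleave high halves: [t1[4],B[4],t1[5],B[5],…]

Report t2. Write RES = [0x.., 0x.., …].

→ t0 |ee|a3|77|31|01|18|5e|3f|
→ t1 |5e|a3|31|77|3f|31|77|5e|
→ t2 |3f|a3|31|31|77|18|5e|3f|

RES = [ 0x3f  0xa3  0x31  0x31  0x77  0x18  0x5e  0x3f ]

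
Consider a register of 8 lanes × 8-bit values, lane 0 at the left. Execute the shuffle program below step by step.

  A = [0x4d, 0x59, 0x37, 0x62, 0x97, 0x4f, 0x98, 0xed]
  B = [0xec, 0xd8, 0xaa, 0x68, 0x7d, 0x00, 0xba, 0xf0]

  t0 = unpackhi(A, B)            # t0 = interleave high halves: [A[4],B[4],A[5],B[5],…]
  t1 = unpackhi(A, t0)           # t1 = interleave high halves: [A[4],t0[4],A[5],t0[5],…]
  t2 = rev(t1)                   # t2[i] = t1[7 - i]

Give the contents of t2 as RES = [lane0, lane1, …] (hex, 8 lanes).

RES = [0xf0, 0xed, 0xed, 0x98, 0xba, 0x4f, 0x98, 0x97]

  t0: 97 7d 4f 00 98 ba ed f0
  t1: 97 98 4f ba 98 ed ed f0
  t2: f0 ed ed 98 ba 4f 98 97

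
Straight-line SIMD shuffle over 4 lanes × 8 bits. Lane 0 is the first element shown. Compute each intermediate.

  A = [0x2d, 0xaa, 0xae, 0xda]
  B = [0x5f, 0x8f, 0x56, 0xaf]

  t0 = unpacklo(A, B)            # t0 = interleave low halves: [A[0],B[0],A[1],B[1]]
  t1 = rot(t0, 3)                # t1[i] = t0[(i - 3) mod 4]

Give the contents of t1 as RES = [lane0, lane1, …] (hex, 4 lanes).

t0 = [0x2d, 0x5f, 0xaa, 0x8f]
t1 = [0x5f, 0xaa, 0x8f, 0x2d]

RES = [ 0x5f  0xaa  0x8f  0x2d ]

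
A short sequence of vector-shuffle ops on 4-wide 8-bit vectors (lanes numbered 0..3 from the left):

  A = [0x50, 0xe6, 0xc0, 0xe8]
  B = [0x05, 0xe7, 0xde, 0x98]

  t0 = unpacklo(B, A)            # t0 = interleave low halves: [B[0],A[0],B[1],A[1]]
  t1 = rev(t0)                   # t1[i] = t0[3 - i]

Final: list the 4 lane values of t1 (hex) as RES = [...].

→ t0 |05|50|e7|e6|
→ t1 |e6|e7|50|05|

RES = [ 0xe6  0xe7  0x50  0x05 ]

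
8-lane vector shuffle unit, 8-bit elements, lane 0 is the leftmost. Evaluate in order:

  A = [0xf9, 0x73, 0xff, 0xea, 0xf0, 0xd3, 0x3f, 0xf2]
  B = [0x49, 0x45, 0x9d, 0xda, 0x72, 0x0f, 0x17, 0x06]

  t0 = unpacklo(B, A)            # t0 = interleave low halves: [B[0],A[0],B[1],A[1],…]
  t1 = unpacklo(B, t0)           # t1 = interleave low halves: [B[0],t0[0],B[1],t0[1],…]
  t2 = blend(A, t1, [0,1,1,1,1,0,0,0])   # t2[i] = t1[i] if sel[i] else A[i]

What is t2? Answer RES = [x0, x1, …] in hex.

  t0: 49 f9 45 73 9d ff da ea
  t1: 49 49 45 f9 9d 45 da 73
  t2: f9 49 45 f9 9d d3 3f f2

RES = [ 0xf9  0x49  0x45  0xf9  0x9d  0xd3  0x3f  0xf2 ]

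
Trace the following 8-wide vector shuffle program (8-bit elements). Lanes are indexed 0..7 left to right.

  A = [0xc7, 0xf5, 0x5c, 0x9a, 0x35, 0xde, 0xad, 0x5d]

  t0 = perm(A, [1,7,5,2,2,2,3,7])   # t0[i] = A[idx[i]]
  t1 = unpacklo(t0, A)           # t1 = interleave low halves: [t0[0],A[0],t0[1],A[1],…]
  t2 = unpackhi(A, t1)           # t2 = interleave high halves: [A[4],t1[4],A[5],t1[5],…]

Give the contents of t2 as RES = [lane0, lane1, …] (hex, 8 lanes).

t0 = [0xf5, 0x5d, 0xde, 0x5c, 0x5c, 0x5c, 0x9a, 0x5d]
t1 = [0xf5, 0xc7, 0x5d, 0xf5, 0xde, 0x5c, 0x5c, 0x9a]
t2 = [0x35, 0xde, 0xde, 0x5c, 0xad, 0x5c, 0x5d, 0x9a]

RES = [ 0x35  0xde  0xde  0x5c  0xad  0x5c  0x5d  0x9a ]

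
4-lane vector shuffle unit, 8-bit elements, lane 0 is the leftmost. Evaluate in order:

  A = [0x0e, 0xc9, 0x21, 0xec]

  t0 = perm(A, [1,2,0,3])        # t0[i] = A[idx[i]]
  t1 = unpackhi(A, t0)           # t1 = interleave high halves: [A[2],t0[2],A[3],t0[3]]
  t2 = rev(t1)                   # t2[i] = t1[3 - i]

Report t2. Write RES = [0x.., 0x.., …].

RES = [0xec, 0xec, 0x0e, 0x21]

→ t0 |c9|21|0e|ec|
→ t1 |21|0e|ec|ec|
→ t2 |ec|ec|0e|21|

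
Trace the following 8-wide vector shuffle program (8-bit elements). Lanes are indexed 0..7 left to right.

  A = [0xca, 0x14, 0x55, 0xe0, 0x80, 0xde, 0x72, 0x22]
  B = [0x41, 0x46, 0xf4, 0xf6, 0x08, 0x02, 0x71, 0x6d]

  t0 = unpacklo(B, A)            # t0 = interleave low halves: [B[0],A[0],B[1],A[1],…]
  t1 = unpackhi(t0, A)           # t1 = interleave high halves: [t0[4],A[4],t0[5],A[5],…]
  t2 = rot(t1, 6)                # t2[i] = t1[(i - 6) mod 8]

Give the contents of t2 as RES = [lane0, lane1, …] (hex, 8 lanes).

t0 = [0x41, 0xca, 0x46, 0x14, 0xf4, 0x55, 0xf6, 0xe0]
t1 = [0xf4, 0x80, 0x55, 0xde, 0xf6, 0x72, 0xe0, 0x22]
t2 = [0x55, 0xde, 0xf6, 0x72, 0xe0, 0x22, 0xf4, 0x80]

RES = [0x55, 0xde, 0xf6, 0x72, 0xe0, 0x22, 0xf4, 0x80]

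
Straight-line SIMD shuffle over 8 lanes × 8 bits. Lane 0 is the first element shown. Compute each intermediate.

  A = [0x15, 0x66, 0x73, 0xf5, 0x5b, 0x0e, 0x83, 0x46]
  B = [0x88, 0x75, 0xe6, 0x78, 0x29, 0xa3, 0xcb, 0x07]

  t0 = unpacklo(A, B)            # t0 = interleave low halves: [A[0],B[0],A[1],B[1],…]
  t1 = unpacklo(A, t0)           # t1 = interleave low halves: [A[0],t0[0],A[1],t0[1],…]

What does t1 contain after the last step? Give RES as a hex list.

RES = [0x15, 0x15, 0x66, 0x88, 0x73, 0x66, 0xf5, 0x75]

  t0: 15 88 66 75 73 e6 f5 78
  t1: 15 15 66 88 73 66 f5 75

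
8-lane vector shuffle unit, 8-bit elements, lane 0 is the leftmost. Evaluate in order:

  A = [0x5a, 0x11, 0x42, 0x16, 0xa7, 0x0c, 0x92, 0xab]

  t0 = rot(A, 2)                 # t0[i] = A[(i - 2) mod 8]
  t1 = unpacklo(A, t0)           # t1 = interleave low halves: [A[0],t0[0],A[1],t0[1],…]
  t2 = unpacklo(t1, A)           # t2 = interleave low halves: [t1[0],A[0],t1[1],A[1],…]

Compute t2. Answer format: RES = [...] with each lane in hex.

t0 = [0x92, 0xab, 0x5a, 0x11, 0x42, 0x16, 0xa7, 0x0c]
t1 = [0x5a, 0x92, 0x11, 0xab, 0x42, 0x5a, 0x16, 0x11]
t2 = [0x5a, 0x5a, 0x92, 0x11, 0x11, 0x42, 0xab, 0x16]

RES = [ 0x5a  0x5a  0x92  0x11  0x11  0x42  0xab  0x16 ]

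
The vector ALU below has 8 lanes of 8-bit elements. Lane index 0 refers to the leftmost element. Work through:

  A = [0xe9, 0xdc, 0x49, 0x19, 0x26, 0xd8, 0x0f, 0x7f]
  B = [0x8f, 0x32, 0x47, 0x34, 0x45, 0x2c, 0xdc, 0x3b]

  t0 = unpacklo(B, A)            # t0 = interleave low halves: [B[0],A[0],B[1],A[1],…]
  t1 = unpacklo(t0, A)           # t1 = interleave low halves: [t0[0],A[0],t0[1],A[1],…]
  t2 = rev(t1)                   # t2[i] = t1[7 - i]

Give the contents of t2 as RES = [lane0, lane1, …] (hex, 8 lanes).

t0 = [0x8f, 0xe9, 0x32, 0xdc, 0x47, 0x49, 0x34, 0x19]
t1 = [0x8f, 0xe9, 0xe9, 0xdc, 0x32, 0x49, 0xdc, 0x19]
t2 = [0x19, 0xdc, 0x49, 0x32, 0xdc, 0xe9, 0xe9, 0x8f]

RES = [ 0x19  0xdc  0x49  0x32  0xdc  0xe9  0xe9  0x8f ]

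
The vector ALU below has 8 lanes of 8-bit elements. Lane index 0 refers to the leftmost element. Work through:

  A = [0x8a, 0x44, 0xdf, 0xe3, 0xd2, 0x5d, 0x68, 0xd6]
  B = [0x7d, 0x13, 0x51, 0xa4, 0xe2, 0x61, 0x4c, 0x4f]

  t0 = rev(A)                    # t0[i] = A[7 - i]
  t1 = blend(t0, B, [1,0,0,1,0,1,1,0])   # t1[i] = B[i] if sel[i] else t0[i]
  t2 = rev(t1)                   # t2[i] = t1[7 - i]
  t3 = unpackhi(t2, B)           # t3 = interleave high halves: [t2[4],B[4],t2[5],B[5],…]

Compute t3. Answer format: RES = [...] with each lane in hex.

RES = [ 0xa4  0xe2  0x5d  0x61  0x68  0x4c  0x7d  0x4f ]

t0 = [0xd6, 0x68, 0x5d, 0xd2, 0xe3, 0xdf, 0x44, 0x8a]
t1 = [0x7d, 0x68, 0x5d, 0xa4, 0xe3, 0x61, 0x4c, 0x8a]
t2 = [0x8a, 0x4c, 0x61, 0xe3, 0xa4, 0x5d, 0x68, 0x7d]
t3 = [0xa4, 0xe2, 0x5d, 0x61, 0x68, 0x4c, 0x7d, 0x4f]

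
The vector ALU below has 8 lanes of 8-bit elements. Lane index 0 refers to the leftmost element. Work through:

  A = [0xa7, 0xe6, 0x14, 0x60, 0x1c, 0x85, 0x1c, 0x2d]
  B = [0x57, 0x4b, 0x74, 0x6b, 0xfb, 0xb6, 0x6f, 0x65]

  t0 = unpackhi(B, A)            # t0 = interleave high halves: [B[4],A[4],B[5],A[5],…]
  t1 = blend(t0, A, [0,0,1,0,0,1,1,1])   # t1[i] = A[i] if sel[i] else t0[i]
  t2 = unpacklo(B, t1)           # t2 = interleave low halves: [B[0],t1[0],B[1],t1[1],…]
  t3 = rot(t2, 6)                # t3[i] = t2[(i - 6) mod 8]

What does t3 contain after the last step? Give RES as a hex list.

RES = [ 0x4b  0x1c  0x74  0x14  0x6b  0x85  0x57  0xfb ]

→ t0 |fb|1c|b6|85|6f|1c|65|2d|
→ t1 |fb|1c|14|85|6f|85|1c|2d|
→ t2 |57|fb|4b|1c|74|14|6b|85|
→ t3 |4b|1c|74|14|6b|85|57|fb|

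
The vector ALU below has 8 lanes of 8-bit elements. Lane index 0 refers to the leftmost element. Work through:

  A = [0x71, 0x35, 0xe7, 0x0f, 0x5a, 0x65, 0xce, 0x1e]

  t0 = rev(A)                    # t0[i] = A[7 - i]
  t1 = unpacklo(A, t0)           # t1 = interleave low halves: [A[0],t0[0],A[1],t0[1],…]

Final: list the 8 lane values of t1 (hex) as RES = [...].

t0 = [0x1e, 0xce, 0x65, 0x5a, 0x0f, 0xe7, 0x35, 0x71]
t1 = [0x71, 0x1e, 0x35, 0xce, 0xe7, 0x65, 0x0f, 0x5a]

RES = [0x71, 0x1e, 0x35, 0xce, 0xe7, 0x65, 0x0f, 0x5a]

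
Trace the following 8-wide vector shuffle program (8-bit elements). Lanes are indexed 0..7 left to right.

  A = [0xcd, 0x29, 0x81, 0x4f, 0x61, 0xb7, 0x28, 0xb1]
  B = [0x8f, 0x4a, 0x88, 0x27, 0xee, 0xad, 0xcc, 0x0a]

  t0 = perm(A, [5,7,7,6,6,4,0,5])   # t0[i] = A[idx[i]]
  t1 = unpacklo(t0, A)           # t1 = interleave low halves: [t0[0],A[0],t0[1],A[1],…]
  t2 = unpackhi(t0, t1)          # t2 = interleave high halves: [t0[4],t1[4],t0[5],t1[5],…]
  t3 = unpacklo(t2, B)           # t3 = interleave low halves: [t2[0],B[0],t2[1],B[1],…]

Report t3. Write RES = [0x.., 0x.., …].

t0 = [0xb7, 0xb1, 0xb1, 0x28, 0x28, 0x61, 0xcd, 0xb7]
t1 = [0xb7, 0xcd, 0xb1, 0x29, 0xb1, 0x81, 0x28, 0x4f]
t2 = [0x28, 0xb1, 0x61, 0x81, 0xcd, 0x28, 0xb7, 0x4f]
t3 = [0x28, 0x8f, 0xb1, 0x4a, 0x61, 0x88, 0x81, 0x27]

RES = [ 0x28  0x8f  0xb1  0x4a  0x61  0x88  0x81  0x27 ]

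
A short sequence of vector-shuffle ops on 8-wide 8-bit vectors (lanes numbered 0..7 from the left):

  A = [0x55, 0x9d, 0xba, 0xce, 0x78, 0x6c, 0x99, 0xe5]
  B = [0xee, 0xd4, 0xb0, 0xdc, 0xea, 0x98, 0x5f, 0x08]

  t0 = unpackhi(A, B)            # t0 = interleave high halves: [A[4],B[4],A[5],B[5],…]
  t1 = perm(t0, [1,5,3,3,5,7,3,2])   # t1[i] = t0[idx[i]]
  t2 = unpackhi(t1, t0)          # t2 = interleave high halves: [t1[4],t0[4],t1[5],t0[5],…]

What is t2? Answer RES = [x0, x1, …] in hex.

t0 = [0x78, 0xea, 0x6c, 0x98, 0x99, 0x5f, 0xe5, 0x08]
t1 = [0xea, 0x5f, 0x98, 0x98, 0x5f, 0x08, 0x98, 0x6c]
t2 = [0x5f, 0x99, 0x08, 0x5f, 0x98, 0xe5, 0x6c, 0x08]

RES = [ 0x5f  0x99  0x08  0x5f  0x98  0xe5  0x6c  0x08 ]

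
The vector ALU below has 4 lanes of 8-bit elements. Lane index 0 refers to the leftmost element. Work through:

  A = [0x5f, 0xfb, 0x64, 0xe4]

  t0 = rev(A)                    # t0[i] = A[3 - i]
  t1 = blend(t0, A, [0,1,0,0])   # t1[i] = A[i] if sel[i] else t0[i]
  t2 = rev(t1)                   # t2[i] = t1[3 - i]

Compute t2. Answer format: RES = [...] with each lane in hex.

RES = [0x5f, 0xfb, 0xfb, 0xe4]

t0 = [0xe4, 0x64, 0xfb, 0x5f]
t1 = [0xe4, 0xfb, 0xfb, 0x5f]
t2 = [0x5f, 0xfb, 0xfb, 0xe4]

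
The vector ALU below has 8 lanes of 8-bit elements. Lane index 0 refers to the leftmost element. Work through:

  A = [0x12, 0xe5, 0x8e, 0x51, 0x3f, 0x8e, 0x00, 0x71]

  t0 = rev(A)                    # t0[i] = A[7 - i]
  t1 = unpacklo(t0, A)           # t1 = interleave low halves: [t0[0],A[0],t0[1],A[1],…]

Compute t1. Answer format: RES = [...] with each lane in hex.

RES = [0x71, 0x12, 0x00, 0xe5, 0x8e, 0x8e, 0x3f, 0x51]

t0 = [0x71, 0x00, 0x8e, 0x3f, 0x51, 0x8e, 0xe5, 0x12]
t1 = [0x71, 0x12, 0x00, 0xe5, 0x8e, 0x8e, 0x3f, 0x51]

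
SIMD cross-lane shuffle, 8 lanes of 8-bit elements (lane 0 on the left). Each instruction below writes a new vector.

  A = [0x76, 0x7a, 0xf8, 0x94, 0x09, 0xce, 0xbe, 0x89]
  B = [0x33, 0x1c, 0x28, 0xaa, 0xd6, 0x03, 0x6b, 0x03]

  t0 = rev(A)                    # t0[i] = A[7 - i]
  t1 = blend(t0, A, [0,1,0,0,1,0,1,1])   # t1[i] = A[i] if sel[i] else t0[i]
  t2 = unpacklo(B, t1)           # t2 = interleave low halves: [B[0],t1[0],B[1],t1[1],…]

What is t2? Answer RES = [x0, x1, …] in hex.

→ t0 |89|be|ce|09|94|f8|7a|76|
→ t1 |89|7a|ce|09|09|f8|be|89|
→ t2 |33|89|1c|7a|28|ce|aa|09|

RES = [ 0x33  0x89  0x1c  0x7a  0x28  0xce  0xaa  0x09 ]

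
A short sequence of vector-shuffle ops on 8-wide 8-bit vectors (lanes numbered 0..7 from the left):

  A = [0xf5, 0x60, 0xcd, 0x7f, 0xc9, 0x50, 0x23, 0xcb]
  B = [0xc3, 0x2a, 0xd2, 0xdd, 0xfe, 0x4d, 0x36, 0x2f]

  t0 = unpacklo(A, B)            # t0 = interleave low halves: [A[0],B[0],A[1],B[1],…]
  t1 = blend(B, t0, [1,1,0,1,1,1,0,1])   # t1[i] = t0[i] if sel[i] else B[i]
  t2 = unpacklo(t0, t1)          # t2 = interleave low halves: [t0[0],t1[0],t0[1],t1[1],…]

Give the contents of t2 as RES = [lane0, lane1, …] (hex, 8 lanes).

RES = [ 0xf5  0xf5  0xc3  0xc3  0x60  0xd2  0x2a  0x2a ]

t0 = [0xf5, 0xc3, 0x60, 0x2a, 0xcd, 0xd2, 0x7f, 0xdd]
t1 = [0xf5, 0xc3, 0xd2, 0x2a, 0xcd, 0xd2, 0x36, 0xdd]
t2 = [0xf5, 0xf5, 0xc3, 0xc3, 0x60, 0xd2, 0x2a, 0x2a]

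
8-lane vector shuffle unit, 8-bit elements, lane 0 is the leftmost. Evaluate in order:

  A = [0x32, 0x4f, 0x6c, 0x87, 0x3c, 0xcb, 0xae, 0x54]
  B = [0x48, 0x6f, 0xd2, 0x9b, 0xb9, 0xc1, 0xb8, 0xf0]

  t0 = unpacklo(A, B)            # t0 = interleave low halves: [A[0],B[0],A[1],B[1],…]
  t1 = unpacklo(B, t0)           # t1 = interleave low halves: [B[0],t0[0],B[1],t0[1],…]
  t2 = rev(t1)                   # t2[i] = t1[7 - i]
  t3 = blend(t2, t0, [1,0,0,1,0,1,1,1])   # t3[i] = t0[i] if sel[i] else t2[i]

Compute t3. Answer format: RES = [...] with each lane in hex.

  t0: 32 48 4f 6f 6c d2 87 9b
  t1: 48 32 6f 48 d2 4f 9b 6f
  t2: 6f 9b 4f d2 48 6f 32 48
  t3: 32 9b 4f 6f 48 d2 87 9b

RES = [0x32, 0x9b, 0x4f, 0x6f, 0x48, 0xd2, 0x87, 0x9b]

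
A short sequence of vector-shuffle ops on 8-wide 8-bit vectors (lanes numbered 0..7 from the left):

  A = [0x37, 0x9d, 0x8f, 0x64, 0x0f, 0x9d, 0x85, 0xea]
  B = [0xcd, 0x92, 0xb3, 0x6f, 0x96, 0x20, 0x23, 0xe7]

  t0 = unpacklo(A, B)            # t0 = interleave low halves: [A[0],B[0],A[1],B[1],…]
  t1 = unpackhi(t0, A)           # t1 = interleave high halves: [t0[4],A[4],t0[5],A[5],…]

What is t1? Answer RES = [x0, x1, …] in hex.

  t0: 37 cd 9d 92 8f b3 64 6f
  t1: 8f 0f b3 9d 64 85 6f ea

RES = [ 0x8f  0x0f  0xb3  0x9d  0x64  0x85  0x6f  0xea ]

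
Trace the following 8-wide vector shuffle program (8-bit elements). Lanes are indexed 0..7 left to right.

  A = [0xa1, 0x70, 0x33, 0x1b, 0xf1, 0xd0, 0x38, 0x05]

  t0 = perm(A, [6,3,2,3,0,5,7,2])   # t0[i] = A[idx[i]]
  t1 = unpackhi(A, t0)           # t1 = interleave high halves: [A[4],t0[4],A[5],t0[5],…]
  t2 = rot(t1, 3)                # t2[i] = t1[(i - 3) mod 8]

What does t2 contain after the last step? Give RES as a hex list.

t0 = [0x38, 0x1b, 0x33, 0x1b, 0xa1, 0xd0, 0x05, 0x33]
t1 = [0xf1, 0xa1, 0xd0, 0xd0, 0x38, 0x05, 0x05, 0x33]
t2 = [0x05, 0x05, 0x33, 0xf1, 0xa1, 0xd0, 0xd0, 0x38]

RES = [0x05, 0x05, 0x33, 0xf1, 0xa1, 0xd0, 0xd0, 0x38]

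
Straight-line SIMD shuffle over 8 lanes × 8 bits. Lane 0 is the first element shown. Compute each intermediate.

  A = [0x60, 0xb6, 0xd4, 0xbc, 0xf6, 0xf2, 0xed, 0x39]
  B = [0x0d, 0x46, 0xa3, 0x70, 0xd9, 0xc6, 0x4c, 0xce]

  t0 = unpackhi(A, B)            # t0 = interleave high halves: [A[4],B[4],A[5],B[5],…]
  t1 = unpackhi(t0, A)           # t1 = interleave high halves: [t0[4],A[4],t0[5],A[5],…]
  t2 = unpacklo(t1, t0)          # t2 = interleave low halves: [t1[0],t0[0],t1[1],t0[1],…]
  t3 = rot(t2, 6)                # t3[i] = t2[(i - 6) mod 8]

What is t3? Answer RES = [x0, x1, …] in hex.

  t0: f6 d9 f2 c6 ed 4c 39 ce
  t1: ed f6 4c f2 39 ed ce 39
  t2: ed f6 f6 d9 4c f2 f2 c6
  t3: f6 d9 4c f2 f2 c6 ed f6

RES = [0xf6, 0xd9, 0x4c, 0xf2, 0xf2, 0xc6, 0xed, 0xf6]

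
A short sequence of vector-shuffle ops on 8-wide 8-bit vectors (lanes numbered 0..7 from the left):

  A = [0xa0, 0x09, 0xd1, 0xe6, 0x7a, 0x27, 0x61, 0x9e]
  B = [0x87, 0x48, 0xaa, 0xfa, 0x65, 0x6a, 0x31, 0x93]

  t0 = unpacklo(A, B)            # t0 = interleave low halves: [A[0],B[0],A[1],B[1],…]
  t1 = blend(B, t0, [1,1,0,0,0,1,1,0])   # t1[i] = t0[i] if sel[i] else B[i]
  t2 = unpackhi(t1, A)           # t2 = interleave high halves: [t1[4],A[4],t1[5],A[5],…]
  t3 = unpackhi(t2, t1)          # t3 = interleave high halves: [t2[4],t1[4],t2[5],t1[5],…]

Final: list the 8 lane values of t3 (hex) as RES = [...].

  t0: a0 87 09 48 d1 aa e6 fa
  t1: a0 87 aa fa 65 aa e6 93
  t2: 65 7a aa 27 e6 61 93 9e
  t3: e6 65 61 aa 93 e6 9e 93

RES = [ 0xe6  0x65  0x61  0xaa  0x93  0xe6  0x9e  0x93 ]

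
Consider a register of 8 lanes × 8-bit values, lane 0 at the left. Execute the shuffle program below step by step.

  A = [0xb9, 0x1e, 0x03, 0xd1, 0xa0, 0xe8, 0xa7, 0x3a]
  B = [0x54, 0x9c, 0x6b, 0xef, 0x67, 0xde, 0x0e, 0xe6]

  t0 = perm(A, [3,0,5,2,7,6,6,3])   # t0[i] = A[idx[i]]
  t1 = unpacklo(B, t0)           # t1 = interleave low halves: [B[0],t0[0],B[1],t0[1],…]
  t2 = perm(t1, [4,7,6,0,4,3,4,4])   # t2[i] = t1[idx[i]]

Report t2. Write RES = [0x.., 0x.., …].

→ t0 |d1|b9|e8|03|3a|a7|a7|d1|
→ t1 |54|d1|9c|b9|6b|e8|ef|03|
→ t2 |6b|03|ef|54|6b|b9|6b|6b|

RES = [ 0x6b  0x03  0xef  0x54  0x6b  0xb9  0x6b  0x6b ]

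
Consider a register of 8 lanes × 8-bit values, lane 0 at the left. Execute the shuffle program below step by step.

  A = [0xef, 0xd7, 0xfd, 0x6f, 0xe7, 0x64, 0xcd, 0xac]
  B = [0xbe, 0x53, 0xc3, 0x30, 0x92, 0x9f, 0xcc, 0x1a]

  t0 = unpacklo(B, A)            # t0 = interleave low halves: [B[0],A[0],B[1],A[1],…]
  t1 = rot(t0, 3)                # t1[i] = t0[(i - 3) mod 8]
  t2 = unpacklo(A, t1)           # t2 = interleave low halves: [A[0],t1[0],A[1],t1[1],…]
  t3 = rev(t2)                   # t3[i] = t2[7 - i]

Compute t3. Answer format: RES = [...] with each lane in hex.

  t0: be ef 53 d7 c3 fd 30 6f
  t1: fd 30 6f be ef 53 d7 c3
  t2: ef fd d7 30 fd 6f 6f be
  t3: be 6f 6f fd 30 d7 fd ef

RES = [0xbe, 0x6f, 0x6f, 0xfd, 0x30, 0xd7, 0xfd, 0xef]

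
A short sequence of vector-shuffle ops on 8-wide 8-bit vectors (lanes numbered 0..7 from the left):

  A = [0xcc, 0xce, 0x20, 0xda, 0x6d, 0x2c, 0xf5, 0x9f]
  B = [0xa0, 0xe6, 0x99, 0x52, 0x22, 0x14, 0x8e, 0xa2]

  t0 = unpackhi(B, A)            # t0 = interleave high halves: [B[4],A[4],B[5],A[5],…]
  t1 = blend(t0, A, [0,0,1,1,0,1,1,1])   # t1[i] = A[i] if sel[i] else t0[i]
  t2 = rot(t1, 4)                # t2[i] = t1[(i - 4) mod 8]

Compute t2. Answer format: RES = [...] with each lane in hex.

t0 = [0x22, 0x6d, 0x14, 0x2c, 0x8e, 0xf5, 0xa2, 0x9f]
t1 = [0x22, 0x6d, 0x20, 0xda, 0x8e, 0x2c, 0xf5, 0x9f]
t2 = [0x8e, 0x2c, 0xf5, 0x9f, 0x22, 0x6d, 0x20, 0xda]

RES = [ 0x8e  0x2c  0xf5  0x9f  0x22  0x6d  0x20  0xda ]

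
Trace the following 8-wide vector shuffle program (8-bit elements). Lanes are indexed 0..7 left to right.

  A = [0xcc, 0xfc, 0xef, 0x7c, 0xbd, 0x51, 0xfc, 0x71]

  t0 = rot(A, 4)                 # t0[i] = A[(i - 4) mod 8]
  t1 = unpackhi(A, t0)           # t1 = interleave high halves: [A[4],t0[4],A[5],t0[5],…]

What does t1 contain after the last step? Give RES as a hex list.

RES = [0xbd, 0xcc, 0x51, 0xfc, 0xfc, 0xef, 0x71, 0x7c]

→ t0 |bd|51|fc|71|cc|fc|ef|7c|
→ t1 |bd|cc|51|fc|fc|ef|71|7c|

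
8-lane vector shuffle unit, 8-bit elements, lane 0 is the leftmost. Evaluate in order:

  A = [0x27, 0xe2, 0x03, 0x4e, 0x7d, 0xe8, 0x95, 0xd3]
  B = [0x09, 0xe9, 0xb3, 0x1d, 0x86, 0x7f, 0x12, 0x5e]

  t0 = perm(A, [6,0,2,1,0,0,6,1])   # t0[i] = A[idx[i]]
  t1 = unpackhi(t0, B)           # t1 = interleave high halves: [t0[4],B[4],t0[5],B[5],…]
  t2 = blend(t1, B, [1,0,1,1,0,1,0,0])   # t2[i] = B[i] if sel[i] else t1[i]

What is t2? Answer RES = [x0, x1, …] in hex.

RES = [0x09, 0x86, 0xb3, 0x1d, 0x95, 0x7f, 0xe2, 0x5e]

t0 = [0x95, 0x27, 0x03, 0xe2, 0x27, 0x27, 0x95, 0xe2]
t1 = [0x27, 0x86, 0x27, 0x7f, 0x95, 0x12, 0xe2, 0x5e]
t2 = [0x09, 0x86, 0xb3, 0x1d, 0x95, 0x7f, 0xe2, 0x5e]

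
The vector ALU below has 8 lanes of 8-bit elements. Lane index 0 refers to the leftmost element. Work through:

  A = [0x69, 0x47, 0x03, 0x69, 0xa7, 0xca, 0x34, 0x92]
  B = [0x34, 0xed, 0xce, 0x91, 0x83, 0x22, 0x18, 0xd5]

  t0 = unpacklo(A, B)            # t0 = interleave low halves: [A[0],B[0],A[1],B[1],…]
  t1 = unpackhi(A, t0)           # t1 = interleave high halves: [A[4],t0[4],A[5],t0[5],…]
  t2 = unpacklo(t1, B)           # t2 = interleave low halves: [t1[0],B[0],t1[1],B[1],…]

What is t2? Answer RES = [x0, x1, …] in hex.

  t0: 69 34 47 ed 03 ce 69 91
  t1: a7 03 ca ce 34 69 92 91
  t2: a7 34 03 ed ca ce ce 91

RES = [ 0xa7  0x34  0x03  0xed  0xca  0xce  0xce  0x91 ]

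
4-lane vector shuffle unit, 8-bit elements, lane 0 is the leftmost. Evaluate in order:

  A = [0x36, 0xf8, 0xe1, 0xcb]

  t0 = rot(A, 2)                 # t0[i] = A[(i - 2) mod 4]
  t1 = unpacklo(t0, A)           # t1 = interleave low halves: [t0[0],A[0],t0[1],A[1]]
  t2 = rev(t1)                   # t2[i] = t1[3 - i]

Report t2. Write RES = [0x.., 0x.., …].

RES = [ 0xf8  0xcb  0x36  0xe1 ]

→ t0 |e1|cb|36|f8|
→ t1 |e1|36|cb|f8|
→ t2 |f8|cb|36|e1|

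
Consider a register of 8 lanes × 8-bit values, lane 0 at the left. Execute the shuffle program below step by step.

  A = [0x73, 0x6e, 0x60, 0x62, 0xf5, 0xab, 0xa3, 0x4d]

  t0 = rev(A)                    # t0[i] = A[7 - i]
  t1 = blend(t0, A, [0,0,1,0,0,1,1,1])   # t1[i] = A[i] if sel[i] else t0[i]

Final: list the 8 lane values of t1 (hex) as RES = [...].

  t0: 4d a3 ab f5 62 60 6e 73
  t1: 4d a3 60 f5 62 ab a3 4d

RES = [0x4d, 0xa3, 0x60, 0xf5, 0x62, 0xab, 0xa3, 0x4d]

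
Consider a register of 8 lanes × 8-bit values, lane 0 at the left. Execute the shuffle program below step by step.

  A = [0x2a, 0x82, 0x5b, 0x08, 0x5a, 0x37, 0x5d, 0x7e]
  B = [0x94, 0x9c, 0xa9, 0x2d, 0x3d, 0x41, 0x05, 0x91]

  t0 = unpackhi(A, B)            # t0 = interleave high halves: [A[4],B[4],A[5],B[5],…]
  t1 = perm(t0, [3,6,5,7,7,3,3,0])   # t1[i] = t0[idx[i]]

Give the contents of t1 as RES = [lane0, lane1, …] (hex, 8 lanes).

RES = [ 0x41  0x7e  0x05  0x91  0x91  0x41  0x41  0x5a ]

t0 = [0x5a, 0x3d, 0x37, 0x41, 0x5d, 0x05, 0x7e, 0x91]
t1 = [0x41, 0x7e, 0x05, 0x91, 0x91, 0x41, 0x41, 0x5a]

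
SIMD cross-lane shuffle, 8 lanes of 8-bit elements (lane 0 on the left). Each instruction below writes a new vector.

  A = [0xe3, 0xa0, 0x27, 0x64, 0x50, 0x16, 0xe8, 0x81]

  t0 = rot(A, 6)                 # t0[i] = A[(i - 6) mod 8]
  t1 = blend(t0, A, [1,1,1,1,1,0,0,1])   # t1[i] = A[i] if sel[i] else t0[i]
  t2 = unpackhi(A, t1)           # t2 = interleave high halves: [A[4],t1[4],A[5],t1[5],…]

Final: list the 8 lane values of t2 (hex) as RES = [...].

RES = [ 0x50  0x50  0x16  0x81  0xe8  0xe3  0x81  0x81 ]

→ t0 |27|64|50|16|e8|81|e3|a0|
→ t1 |e3|a0|27|64|50|81|e3|81|
→ t2 |50|50|16|81|e8|e3|81|81|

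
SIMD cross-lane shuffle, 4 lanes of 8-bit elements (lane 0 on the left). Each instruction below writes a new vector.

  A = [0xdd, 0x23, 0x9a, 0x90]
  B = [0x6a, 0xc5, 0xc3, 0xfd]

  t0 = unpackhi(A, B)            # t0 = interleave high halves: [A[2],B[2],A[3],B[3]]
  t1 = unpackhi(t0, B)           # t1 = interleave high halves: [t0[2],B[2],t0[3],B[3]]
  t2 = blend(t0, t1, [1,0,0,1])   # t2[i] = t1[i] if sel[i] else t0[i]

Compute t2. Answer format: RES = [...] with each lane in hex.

  t0: 9a c3 90 fd
  t1: 90 c3 fd fd
  t2: 90 c3 90 fd

RES = [ 0x90  0xc3  0x90  0xfd ]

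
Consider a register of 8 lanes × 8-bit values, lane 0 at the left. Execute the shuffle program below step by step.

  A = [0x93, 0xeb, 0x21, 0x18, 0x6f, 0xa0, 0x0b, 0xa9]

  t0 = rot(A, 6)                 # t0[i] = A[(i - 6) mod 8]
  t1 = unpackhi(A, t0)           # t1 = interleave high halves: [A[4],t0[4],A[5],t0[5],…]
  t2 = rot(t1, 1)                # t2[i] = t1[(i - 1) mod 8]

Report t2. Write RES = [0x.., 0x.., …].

RES = [0xeb, 0x6f, 0x0b, 0xa0, 0xa9, 0x0b, 0x93, 0xa9]

  t0: 21 18 6f a0 0b a9 93 eb
  t1: 6f 0b a0 a9 0b 93 a9 eb
  t2: eb 6f 0b a0 a9 0b 93 a9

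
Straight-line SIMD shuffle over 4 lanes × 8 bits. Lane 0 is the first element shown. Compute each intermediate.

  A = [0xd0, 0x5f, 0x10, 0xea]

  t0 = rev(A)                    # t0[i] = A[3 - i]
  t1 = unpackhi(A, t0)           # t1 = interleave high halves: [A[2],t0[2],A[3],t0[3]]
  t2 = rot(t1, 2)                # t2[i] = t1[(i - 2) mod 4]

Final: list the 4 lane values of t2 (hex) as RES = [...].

RES = [ 0xea  0xd0  0x10  0x5f ]

→ t0 |ea|10|5f|d0|
→ t1 |10|5f|ea|d0|
→ t2 |ea|d0|10|5f|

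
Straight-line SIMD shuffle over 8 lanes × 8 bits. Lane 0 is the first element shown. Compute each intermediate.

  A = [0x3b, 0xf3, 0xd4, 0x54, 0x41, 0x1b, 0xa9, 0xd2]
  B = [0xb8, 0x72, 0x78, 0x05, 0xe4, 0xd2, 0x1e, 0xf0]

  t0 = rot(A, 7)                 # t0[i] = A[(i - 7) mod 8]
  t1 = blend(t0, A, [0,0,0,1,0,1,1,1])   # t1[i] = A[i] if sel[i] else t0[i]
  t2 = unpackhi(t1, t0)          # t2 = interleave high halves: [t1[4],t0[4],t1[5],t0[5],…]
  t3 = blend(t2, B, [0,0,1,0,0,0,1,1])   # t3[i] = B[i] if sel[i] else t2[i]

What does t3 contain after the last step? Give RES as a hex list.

RES = [ 0x1b  0x1b  0x78  0xa9  0xa9  0xd2  0x1e  0xf0 ]

→ t0 |f3|d4|54|41|1b|a9|d2|3b|
→ t1 |f3|d4|54|54|1b|1b|a9|d2|
→ t2 |1b|1b|1b|a9|a9|d2|d2|3b|
→ t3 |1b|1b|78|a9|a9|d2|1e|f0|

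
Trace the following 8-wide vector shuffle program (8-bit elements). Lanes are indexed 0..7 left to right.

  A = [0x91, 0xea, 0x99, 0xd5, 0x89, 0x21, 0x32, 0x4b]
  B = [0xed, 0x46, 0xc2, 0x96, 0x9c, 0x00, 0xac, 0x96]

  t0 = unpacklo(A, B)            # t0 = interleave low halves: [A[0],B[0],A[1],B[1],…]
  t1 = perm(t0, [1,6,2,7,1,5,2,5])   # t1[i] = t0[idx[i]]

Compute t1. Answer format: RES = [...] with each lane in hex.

RES = [0xed, 0xd5, 0xea, 0x96, 0xed, 0xc2, 0xea, 0xc2]

→ t0 |91|ed|ea|46|99|c2|d5|96|
→ t1 |ed|d5|ea|96|ed|c2|ea|c2|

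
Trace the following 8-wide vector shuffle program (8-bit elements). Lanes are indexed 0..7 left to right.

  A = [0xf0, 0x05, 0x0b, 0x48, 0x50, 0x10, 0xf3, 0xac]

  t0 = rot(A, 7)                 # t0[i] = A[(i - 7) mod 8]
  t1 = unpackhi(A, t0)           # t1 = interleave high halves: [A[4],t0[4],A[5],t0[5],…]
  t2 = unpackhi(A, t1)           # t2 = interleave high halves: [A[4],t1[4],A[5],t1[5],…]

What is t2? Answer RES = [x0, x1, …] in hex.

  t0: 05 0b 48 50 10 f3 ac f0
  t1: 50 10 10 f3 f3 ac ac f0
  t2: 50 f3 10 ac f3 ac ac f0

RES = [0x50, 0xf3, 0x10, 0xac, 0xf3, 0xac, 0xac, 0xf0]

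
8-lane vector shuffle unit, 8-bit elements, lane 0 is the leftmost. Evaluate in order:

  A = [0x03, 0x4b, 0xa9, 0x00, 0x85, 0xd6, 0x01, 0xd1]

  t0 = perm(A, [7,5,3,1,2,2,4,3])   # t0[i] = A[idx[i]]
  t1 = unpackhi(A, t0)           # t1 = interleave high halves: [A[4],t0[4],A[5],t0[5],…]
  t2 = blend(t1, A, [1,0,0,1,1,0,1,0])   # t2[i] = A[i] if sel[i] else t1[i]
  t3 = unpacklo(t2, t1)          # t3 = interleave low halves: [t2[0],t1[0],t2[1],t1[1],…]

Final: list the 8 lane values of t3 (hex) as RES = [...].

t0 = [0xd1, 0xd6, 0x00, 0x4b, 0xa9, 0xa9, 0x85, 0x00]
t1 = [0x85, 0xa9, 0xd6, 0xa9, 0x01, 0x85, 0xd1, 0x00]
t2 = [0x03, 0xa9, 0xd6, 0x00, 0x85, 0x85, 0x01, 0x00]
t3 = [0x03, 0x85, 0xa9, 0xa9, 0xd6, 0xd6, 0x00, 0xa9]

RES = [ 0x03  0x85  0xa9  0xa9  0xd6  0xd6  0x00  0xa9 ]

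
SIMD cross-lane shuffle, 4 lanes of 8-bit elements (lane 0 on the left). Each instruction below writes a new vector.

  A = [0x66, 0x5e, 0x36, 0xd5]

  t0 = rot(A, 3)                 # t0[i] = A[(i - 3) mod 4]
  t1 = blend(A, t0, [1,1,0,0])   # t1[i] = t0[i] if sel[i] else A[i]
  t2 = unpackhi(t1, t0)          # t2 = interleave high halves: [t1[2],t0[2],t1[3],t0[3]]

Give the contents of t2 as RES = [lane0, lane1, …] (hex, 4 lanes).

→ t0 |5e|36|d5|66|
→ t1 |5e|36|36|d5|
→ t2 |36|d5|d5|66|

RES = [ 0x36  0xd5  0xd5  0x66 ]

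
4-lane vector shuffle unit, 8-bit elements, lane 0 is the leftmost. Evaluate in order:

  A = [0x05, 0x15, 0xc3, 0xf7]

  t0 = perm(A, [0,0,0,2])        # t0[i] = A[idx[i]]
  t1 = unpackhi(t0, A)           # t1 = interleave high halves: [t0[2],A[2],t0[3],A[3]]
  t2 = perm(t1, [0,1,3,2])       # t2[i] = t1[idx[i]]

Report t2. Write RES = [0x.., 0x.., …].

RES = [0x05, 0xc3, 0xf7, 0xc3]

t0 = [0x05, 0x05, 0x05, 0xc3]
t1 = [0x05, 0xc3, 0xc3, 0xf7]
t2 = [0x05, 0xc3, 0xf7, 0xc3]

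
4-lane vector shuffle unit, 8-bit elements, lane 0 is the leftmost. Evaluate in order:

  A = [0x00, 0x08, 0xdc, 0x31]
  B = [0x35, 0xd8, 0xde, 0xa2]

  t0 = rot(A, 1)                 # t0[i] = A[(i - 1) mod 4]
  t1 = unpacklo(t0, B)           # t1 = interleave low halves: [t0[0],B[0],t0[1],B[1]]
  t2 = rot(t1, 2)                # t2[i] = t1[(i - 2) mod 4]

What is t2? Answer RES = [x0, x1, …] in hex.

→ t0 |31|00|08|dc|
→ t1 |31|35|00|d8|
→ t2 |00|d8|31|35|

RES = [0x00, 0xd8, 0x31, 0x35]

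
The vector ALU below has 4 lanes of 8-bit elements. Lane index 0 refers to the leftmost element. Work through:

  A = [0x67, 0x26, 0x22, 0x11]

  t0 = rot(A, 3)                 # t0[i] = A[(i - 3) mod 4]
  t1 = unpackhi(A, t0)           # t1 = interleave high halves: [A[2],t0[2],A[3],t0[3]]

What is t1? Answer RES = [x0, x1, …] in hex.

→ t0 |26|22|11|67|
→ t1 |22|11|11|67|

RES = [0x22, 0x11, 0x11, 0x67]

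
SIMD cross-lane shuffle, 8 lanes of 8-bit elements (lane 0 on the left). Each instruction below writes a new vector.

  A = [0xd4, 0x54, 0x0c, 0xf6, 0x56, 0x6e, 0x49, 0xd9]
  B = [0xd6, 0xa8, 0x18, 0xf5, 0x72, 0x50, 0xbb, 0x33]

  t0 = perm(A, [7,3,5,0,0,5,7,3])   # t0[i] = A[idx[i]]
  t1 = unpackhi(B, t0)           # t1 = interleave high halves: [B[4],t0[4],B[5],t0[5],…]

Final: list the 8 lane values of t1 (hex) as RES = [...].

RES = [0x72, 0xd4, 0x50, 0x6e, 0xbb, 0xd9, 0x33, 0xf6]

t0 = [0xd9, 0xf6, 0x6e, 0xd4, 0xd4, 0x6e, 0xd9, 0xf6]
t1 = [0x72, 0xd4, 0x50, 0x6e, 0xbb, 0xd9, 0x33, 0xf6]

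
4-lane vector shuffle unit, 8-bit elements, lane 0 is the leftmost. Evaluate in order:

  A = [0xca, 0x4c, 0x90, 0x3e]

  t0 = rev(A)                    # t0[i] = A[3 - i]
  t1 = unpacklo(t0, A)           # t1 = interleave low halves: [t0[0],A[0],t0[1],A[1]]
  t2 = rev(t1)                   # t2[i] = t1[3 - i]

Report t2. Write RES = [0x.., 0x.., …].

RES = [ 0x4c  0x90  0xca  0x3e ]

  t0: 3e 90 4c ca
  t1: 3e ca 90 4c
  t2: 4c 90 ca 3e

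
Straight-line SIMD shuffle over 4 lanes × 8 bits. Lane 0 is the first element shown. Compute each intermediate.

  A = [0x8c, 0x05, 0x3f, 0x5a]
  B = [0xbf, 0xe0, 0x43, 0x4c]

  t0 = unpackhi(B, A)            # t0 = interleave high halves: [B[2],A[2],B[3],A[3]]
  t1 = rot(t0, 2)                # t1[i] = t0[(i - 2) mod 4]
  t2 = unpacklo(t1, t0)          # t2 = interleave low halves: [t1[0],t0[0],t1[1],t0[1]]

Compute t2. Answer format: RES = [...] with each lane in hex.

  t0: 43 3f 4c 5a
  t1: 4c 5a 43 3f
  t2: 4c 43 5a 3f

RES = [0x4c, 0x43, 0x5a, 0x3f]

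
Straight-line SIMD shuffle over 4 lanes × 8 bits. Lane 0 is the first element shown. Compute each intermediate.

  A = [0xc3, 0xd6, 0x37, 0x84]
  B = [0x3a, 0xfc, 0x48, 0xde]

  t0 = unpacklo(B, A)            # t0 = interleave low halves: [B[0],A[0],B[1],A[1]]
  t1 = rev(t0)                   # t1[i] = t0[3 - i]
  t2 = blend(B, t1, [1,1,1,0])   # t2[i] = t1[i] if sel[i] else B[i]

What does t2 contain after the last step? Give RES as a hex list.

→ t0 |3a|c3|fc|d6|
→ t1 |d6|fc|c3|3a|
→ t2 |d6|fc|c3|de|

RES = [ 0xd6  0xfc  0xc3  0xde ]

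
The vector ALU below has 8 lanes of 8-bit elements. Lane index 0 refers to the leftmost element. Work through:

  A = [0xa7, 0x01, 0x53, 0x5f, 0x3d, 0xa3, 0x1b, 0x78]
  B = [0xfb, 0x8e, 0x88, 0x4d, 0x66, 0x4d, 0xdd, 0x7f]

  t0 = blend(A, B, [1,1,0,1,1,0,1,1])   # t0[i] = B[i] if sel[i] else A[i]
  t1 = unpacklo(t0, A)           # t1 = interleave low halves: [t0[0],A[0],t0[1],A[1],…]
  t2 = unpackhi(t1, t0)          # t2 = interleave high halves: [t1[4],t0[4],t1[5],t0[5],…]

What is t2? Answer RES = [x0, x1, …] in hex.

RES = [0x53, 0x66, 0x53, 0xa3, 0x4d, 0xdd, 0x5f, 0x7f]

→ t0 |fb|8e|53|4d|66|a3|dd|7f|
→ t1 |fb|a7|8e|01|53|53|4d|5f|
→ t2 |53|66|53|a3|4d|dd|5f|7f|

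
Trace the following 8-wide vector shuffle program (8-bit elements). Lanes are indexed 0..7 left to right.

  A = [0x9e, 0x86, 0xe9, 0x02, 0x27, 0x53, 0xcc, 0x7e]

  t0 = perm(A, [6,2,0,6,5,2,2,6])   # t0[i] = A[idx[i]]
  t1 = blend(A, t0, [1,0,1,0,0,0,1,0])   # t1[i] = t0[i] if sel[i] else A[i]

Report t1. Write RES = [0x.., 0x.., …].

t0 = [0xcc, 0xe9, 0x9e, 0xcc, 0x53, 0xe9, 0xe9, 0xcc]
t1 = [0xcc, 0x86, 0x9e, 0x02, 0x27, 0x53, 0xe9, 0x7e]

RES = [ 0xcc  0x86  0x9e  0x02  0x27  0x53  0xe9  0x7e ]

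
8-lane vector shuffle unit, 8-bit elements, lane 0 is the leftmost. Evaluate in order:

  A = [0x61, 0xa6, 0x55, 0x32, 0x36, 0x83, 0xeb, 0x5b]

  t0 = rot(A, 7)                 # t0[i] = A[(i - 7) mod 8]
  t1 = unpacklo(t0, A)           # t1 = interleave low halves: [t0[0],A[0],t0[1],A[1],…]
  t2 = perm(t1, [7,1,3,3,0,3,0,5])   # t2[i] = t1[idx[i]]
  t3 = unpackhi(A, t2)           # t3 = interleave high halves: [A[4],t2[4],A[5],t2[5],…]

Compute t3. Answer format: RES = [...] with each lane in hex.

RES = [0x36, 0xa6, 0x83, 0xa6, 0xeb, 0xa6, 0x5b, 0x55]

→ t0 |a6|55|32|36|83|eb|5b|61|
→ t1 |a6|61|55|a6|32|55|36|32|
→ t2 |32|61|a6|a6|a6|a6|a6|55|
→ t3 |36|a6|83|a6|eb|a6|5b|55|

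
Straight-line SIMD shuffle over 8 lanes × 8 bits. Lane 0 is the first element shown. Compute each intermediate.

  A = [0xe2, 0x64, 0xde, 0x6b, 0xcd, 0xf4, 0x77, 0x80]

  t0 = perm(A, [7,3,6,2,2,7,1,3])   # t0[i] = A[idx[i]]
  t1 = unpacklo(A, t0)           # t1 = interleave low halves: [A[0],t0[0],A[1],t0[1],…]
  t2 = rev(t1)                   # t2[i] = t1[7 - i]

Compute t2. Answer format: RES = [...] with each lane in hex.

  t0: 80 6b 77 de de 80 64 6b
  t1: e2 80 64 6b de 77 6b de
  t2: de 6b 77 de 6b 64 80 e2

RES = [0xde, 0x6b, 0x77, 0xde, 0x6b, 0x64, 0x80, 0xe2]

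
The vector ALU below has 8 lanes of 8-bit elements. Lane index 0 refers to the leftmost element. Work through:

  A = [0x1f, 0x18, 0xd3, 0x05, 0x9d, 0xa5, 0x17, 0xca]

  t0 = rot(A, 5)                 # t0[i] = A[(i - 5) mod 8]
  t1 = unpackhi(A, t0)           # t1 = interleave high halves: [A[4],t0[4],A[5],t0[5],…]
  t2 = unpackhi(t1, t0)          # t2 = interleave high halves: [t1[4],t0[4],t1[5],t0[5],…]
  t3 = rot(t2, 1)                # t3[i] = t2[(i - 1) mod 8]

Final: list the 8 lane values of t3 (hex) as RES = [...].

RES = [ 0xd3  0x17  0xca  0x18  0x1f  0xca  0x18  0xd3 ]

  t0: 05 9d a5 17 ca 1f 18 d3
  t1: 9d ca a5 1f 17 18 ca d3
  t2: 17 ca 18 1f ca 18 d3 d3
  t3: d3 17 ca 18 1f ca 18 d3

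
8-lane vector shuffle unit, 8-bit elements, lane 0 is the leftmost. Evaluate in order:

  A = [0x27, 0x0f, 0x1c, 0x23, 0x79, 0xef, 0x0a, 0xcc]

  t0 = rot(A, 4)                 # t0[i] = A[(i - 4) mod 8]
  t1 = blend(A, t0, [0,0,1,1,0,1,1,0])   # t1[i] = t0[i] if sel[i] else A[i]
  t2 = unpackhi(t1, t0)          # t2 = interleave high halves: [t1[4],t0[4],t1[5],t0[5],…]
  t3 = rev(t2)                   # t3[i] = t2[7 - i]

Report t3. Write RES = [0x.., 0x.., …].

RES = [0x23, 0xcc, 0x1c, 0x1c, 0x0f, 0x0f, 0x27, 0x79]

t0 = [0x79, 0xef, 0x0a, 0xcc, 0x27, 0x0f, 0x1c, 0x23]
t1 = [0x27, 0x0f, 0x0a, 0xcc, 0x79, 0x0f, 0x1c, 0xcc]
t2 = [0x79, 0x27, 0x0f, 0x0f, 0x1c, 0x1c, 0xcc, 0x23]
t3 = [0x23, 0xcc, 0x1c, 0x1c, 0x0f, 0x0f, 0x27, 0x79]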